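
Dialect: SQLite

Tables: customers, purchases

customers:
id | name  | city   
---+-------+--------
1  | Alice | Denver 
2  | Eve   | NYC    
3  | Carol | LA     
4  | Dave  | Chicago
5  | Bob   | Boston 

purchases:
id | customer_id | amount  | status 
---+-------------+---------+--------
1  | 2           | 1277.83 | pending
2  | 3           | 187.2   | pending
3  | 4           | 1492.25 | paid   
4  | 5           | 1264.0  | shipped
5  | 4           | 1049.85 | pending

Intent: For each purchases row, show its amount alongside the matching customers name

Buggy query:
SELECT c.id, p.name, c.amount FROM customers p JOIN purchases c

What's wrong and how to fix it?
Bug: JOIN with no ON clause produces a cartesian product; every purchases row pairs with every customers row

Fix: Add ON c.customer_id = p.id to the JOIN

Corrected query:
SELECT c.id, p.name, c.amount FROM customers p JOIN purchases c ON c.customer_id = p.id

Result:
id | name  | amount 
---+-------+--------
1  | Eve   | 1277.83
2  | Carol | 187.2  
3  | Dave  | 1492.25
4  | Bob   | 1264   
5  | Dave  | 1049.85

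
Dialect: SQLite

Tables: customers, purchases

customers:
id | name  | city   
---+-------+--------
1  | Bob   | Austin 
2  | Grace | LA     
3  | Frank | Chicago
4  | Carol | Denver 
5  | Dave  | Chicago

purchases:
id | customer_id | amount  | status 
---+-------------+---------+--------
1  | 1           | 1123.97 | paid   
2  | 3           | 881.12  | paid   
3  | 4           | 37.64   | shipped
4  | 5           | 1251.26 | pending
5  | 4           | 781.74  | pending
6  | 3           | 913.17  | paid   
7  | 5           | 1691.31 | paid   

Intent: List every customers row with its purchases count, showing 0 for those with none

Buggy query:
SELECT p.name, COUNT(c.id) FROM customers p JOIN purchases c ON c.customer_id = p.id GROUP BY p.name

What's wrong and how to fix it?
Bug: INNER JOIN drops customers rows that have no matching purchases rows

Fix: Switch to LEFT JOIN to retain unmatched parent rows

Corrected query:
SELECT p.name, COUNT(c.id) FROM customers p LEFT JOIN purchases c ON c.customer_id = p.id GROUP BY p.name

Result:
name  | COUNT(c.id)
------+------------
Bob   | 1          
Carol | 2          
Dave  | 2          
Frank | 2          
Grace | 0          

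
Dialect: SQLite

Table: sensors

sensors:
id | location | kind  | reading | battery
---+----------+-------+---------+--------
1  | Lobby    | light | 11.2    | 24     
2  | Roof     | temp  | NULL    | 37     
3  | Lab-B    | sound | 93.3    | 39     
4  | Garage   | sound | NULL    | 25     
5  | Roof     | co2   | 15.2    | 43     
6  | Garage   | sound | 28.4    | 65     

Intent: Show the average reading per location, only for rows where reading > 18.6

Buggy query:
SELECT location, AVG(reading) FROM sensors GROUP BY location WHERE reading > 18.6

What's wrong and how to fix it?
Bug: Row-level WHERE must come before GROUP BY in the clause order

Fix: Place WHERE between FROM and GROUP BY

Corrected query:
SELECT location, AVG(reading) FROM sensors WHERE reading > 18.6 GROUP BY location

Result:
location | AVG(reading)
---------+-------------
Garage   | 28.4        
Lab-B    | 93.3        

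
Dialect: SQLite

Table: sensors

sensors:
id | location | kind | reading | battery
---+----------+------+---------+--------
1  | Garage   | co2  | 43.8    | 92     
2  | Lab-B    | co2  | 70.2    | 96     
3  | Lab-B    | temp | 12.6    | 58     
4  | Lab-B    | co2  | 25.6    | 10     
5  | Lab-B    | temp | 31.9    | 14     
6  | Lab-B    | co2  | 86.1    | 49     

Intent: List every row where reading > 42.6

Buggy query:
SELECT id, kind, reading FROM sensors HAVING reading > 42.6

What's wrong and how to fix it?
Bug: HAVING filters the output of aggregation, but this query has no GROUP BY and no aggregate functions, so SQLite rejects it (HAVING clause on a non-aggregate query); the condition here is per row

Fix: Replace HAVING with WHERE since the condition applies to individual rows

Corrected query:
SELECT id, kind, reading FROM sensors WHERE reading > 42.6

Result:
id | kind | reading
---+------+--------
1  | co2  | 43.8   
2  | co2  | 70.2   
6  | co2  | 86.1   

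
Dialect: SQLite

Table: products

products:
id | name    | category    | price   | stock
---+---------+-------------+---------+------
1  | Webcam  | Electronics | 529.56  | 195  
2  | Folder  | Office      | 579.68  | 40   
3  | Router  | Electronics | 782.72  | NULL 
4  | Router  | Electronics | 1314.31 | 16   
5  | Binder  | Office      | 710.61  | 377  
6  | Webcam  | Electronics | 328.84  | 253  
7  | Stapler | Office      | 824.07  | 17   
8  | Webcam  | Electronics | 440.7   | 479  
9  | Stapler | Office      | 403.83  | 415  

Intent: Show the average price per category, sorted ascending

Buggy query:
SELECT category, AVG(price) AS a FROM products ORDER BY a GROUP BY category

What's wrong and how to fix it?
Bug: GROUP BY must precede ORDER BY

Fix: Move ORDER BY to the end, after GROUP BY

Corrected query:
SELECT category, AVG(price) AS a FROM products GROUP BY category ORDER BY a

Result:
category    | a       
------------+---------
Office      | 629.5475
Electronics | 679.226 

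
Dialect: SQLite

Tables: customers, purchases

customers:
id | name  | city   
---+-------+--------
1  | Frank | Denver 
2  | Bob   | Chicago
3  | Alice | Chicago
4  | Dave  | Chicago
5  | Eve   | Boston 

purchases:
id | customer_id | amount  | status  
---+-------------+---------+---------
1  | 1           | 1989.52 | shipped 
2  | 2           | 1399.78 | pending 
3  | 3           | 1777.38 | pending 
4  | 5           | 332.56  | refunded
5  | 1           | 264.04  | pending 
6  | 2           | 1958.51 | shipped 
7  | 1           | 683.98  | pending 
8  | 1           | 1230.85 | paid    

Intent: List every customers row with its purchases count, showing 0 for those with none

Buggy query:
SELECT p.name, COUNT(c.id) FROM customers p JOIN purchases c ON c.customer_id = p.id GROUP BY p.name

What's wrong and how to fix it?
Bug: INNER JOIN drops customers rows that have no matching purchases rows

Fix: Switch to LEFT JOIN to retain unmatched parent rows

Corrected query:
SELECT p.name, COUNT(c.id) FROM customers p LEFT JOIN purchases c ON c.customer_id = p.id GROUP BY p.name

Result:
name  | COUNT(c.id)
------+------------
Alice | 1          
Bob   | 2          
Dave  | 0          
Eve   | 1          
Frank | 4          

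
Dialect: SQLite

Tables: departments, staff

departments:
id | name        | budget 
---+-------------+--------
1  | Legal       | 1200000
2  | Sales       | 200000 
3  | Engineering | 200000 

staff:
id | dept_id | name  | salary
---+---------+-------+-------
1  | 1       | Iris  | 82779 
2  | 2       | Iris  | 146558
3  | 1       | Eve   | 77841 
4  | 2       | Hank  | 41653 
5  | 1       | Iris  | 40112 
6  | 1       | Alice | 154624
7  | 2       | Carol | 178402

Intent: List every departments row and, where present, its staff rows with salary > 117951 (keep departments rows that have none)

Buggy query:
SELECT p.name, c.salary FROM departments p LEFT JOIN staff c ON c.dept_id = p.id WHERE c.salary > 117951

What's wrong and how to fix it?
Bug: A WHERE condition on the right-hand table after LEFT JOIN drops unmatched parents

Fix: Put 'c.salary > 117951' in the JOIN's ON clause instead of WHERE

Corrected query:
SELECT p.name, c.salary FROM departments p LEFT JOIN staff c ON c.dept_id = p.id AND c.salary > 117951

Result:
name        | salary
------------+-------
Legal       | 154624
Sales       | 146558
Sales       | 178402
Engineering | NULL  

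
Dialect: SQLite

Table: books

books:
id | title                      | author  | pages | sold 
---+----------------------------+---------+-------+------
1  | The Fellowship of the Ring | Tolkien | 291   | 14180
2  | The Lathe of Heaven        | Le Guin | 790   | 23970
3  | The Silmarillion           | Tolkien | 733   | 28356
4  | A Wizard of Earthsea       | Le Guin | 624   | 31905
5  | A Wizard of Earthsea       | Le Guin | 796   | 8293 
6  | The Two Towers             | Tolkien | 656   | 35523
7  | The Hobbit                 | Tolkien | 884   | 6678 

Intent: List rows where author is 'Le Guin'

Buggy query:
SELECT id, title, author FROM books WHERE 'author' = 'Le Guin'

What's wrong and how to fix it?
Bug: Single quotes denote string literals in SQL; the column name is being compared as a constant string

Fix: Remove the quotes around the column name (or use double quotes for an identifier)

Corrected query:
SELECT id, title, author FROM books WHERE author = 'Le Guin'

Result:
id | title                | author 
---+----------------------+--------
2  | The Lathe of Heaven  | Le Guin
4  | A Wizard of Earthsea | Le Guin
5  | A Wizard of Earthsea | Le Guin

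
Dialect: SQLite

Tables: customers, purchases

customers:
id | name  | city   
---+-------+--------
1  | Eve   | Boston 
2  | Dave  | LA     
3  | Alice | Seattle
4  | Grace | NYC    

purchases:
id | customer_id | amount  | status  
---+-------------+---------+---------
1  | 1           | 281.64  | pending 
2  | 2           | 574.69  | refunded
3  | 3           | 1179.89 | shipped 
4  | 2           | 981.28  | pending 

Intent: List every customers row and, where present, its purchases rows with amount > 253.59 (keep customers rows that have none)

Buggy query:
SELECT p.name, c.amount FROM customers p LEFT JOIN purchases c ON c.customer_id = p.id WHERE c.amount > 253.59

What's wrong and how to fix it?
Bug: Filtering c.amount in WHERE discards the NULL rows produced by LEFT JOIN, turning it into an inner join

Fix: Put 'c.amount > 253.59' in the JOIN's ON clause instead of WHERE

Corrected query:
SELECT p.name, c.amount FROM customers p LEFT JOIN purchases c ON c.customer_id = p.id AND c.amount > 253.59

Result:
name  | amount 
------+--------
Eve   | 281.64 
Dave  | 574.69 
Dave  | 981.28 
Alice | 1179.89
Grace | NULL   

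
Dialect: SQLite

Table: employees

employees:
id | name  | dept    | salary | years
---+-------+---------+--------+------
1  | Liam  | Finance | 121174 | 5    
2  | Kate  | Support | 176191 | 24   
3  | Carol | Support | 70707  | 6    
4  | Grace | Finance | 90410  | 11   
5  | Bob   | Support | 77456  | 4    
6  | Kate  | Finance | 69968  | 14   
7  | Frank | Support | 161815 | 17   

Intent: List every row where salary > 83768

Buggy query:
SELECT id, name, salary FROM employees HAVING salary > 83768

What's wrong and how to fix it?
Bug: HAVING filters the output of aggregation, but this query has no GROUP BY and no aggregate functions, so SQLite rejects it (HAVING clause on a non-aggregate query); the condition here is per row

Fix: Replace HAVING with WHERE since the condition applies to individual rows

Corrected query:
SELECT id, name, salary FROM employees WHERE salary > 83768

Result:
id | name  | salary
---+-------+-------
1  | Liam  | 121174
2  | Kate  | 176191
4  | Grace | 90410 
7  | Frank | 161815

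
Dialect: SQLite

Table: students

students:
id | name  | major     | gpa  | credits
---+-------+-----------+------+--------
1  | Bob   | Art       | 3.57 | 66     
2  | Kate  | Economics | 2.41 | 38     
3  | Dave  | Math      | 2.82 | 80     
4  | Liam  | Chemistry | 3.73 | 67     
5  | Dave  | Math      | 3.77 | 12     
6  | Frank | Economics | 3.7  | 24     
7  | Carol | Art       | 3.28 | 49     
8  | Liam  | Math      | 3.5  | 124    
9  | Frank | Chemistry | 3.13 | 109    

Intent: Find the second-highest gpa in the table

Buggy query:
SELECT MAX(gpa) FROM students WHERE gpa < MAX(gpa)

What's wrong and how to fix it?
Bug: MAX(gpa) on the right of the comparison is an aggregate-in-WHERE error

Fix: Compute the overall MAX in a subquery, then take MAX of rows below it

Corrected query:
SELECT MAX(gpa) FROM students WHERE gpa < (SELECT MAX(gpa) FROM students)

Result:
MAX(gpa)
--------
3.73    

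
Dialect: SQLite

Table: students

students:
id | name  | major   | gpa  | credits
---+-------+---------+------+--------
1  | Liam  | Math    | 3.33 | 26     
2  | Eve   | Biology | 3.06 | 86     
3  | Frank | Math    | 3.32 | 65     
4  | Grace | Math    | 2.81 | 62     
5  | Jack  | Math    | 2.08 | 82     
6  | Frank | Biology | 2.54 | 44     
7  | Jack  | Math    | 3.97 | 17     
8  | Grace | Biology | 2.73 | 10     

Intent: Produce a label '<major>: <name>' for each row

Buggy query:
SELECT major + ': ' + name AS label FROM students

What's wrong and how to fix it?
Bug: SQLite uses || for string concatenation; + coerces text to numbers (yielding 0)

Fix: Use the || operator for string concatenation

Corrected query:
SELECT major || ': ' || name AS label FROM students

Result:
label         
--------------
Math: Liam    
Biology: Eve  
Math: Frank   
Math: Grace   
Math: Jack    
Biology: Frank
Math: Jack    
Biology: Grace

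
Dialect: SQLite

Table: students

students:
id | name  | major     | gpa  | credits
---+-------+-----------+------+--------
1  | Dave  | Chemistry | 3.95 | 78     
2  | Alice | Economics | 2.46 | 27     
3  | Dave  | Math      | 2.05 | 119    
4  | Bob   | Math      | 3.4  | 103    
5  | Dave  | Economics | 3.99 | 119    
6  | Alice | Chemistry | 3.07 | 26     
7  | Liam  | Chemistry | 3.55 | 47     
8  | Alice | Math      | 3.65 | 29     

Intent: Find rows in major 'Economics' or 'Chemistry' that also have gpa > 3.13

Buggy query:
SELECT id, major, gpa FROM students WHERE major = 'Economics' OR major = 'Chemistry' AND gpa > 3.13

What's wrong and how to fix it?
Bug: Without parentheses, AND is evaluated before OR, so the gpa filter only applies to the 'Chemistry' branch

Fix: Add parentheses around the OR so the AND applies to both alternatives

Corrected query:
SELECT id, major, gpa FROM students WHERE (major = 'Economics' OR major = 'Chemistry') AND gpa > 3.13

Result:
id | major     | gpa 
---+-----------+-----
1  | Chemistry | 3.95
5  | Economics | 3.99
7  | Chemistry | 3.55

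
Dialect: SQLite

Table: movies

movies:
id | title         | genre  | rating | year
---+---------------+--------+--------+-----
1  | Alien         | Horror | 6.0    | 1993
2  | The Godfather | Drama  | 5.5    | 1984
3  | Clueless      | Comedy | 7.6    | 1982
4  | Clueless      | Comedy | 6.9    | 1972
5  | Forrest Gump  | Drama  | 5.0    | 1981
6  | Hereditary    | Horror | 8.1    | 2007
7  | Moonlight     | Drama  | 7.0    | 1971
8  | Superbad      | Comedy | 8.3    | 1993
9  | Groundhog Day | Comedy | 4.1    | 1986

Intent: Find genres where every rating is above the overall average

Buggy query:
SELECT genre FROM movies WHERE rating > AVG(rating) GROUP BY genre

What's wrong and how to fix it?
Bug: WHERE evaluates per row before aggregation, so AVG() is unavailable

Fix: Compute the overall average in a scalar subquery and compare each group's MIN against it in HAVING

Corrected query:
SELECT genre FROM movies GROUP BY genre HAVING MIN(rating) > (SELECT AVG(rating) FROM movies)

Result:
(no rows)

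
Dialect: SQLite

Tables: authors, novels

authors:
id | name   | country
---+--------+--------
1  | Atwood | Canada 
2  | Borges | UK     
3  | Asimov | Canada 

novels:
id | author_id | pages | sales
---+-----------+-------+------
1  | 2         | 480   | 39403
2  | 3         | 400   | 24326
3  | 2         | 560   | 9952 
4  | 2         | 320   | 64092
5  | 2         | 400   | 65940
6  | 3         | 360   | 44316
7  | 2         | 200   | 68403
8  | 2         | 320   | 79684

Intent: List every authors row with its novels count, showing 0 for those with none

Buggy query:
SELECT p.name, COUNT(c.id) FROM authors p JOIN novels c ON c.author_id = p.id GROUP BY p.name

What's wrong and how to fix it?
Bug: An inner join excludes parents with zero children

Fix: Switch to LEFT JOIN to retain unmatched parent rows

Corrected query:
SELECT p.name, COUNT(c.id) FROM authors p LEFT JOIN novels c ON c.author_id = p.id GROUP BY p.name

Result:
name   | COUNT(c.id)
-------+------------
Asimov | 2          
Atwood | 0          
Borges | 6          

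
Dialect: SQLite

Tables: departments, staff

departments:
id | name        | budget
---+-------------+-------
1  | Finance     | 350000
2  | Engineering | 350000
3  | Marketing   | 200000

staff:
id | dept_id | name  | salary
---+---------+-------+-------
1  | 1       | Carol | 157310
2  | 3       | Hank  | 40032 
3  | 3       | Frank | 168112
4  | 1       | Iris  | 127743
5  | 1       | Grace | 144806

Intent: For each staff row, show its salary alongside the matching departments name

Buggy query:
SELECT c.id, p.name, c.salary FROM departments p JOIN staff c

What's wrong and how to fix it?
Bug: Missing join condition: each staff row is matched to all departments rows instead of just its own

Fix: Specify the join condition linking the foreign key to the parent id

Corrected query:
SELECT c.id, p.name, c.salary FROM departments p JOIN staff c ON c.dept_id = p.id

Result:
id | name      | salary
---+-----------+-------
1  | Finance   | 157310
2  | Marketing | 40032 
3  | Marketing | 168112
4  | Finance   | 127743
5  | Finance   | 144806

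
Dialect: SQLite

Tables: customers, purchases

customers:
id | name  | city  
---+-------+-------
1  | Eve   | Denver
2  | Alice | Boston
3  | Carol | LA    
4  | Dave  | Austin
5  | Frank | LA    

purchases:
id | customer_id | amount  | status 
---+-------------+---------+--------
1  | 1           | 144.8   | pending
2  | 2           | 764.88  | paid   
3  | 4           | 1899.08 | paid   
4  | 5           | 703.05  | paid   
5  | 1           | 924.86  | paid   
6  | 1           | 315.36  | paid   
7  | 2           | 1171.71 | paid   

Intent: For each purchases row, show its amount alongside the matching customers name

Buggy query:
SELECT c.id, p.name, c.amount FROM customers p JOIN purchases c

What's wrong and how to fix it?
Bug: Missing join condition: each purchases row is matched to all customers rows instead of just its own

Fix: Add ON c.customer_id = p.id to the JOIN

Corrected query:
SELECT c.id, p.name, c.amount FROM customers p JOIN purchases c ON c.customer_id = p.id

Result:
id | name  | amount 
---+-------+--------
1  | Eve   | 144.8  
2  | Alice | 764.88 
3  | Dave  | 1899.08
4  | Frank | 703.05 
5  | Eve   | 924.86 
6  | Eve   | 315.36 
7  | Alice | 1171.71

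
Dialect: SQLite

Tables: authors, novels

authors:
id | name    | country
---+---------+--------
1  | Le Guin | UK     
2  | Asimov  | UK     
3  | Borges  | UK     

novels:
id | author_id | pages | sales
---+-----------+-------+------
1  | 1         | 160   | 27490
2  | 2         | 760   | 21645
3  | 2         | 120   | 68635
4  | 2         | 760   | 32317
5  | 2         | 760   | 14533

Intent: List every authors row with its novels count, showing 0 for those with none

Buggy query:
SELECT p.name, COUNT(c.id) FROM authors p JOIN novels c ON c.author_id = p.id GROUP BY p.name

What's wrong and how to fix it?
Bug: An inner join excludes parents with zero children

Fix: Switch to LEFT JOIN to retain unmatched parent rows

Corrected query:
SELECT p.name, COUNT(c.id) FROM authors p LEFT JOIN novels c ON c.author_id = p.id GROUP BY p.name

Result:
name    | COUNT(c.id)
--------+------------
Asimov  | 4          
Borges  | 0          
Le Guin | 1          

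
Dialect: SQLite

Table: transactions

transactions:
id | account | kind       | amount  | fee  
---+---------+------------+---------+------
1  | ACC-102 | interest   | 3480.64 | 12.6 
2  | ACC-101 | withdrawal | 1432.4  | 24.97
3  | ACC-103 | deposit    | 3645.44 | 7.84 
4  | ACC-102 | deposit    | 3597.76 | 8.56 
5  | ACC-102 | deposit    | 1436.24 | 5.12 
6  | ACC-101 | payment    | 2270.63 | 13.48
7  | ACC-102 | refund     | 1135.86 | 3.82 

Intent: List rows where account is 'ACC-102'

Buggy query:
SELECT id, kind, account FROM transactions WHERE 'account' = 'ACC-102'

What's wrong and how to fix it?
Bug: Single quotes denote string literals in SQL; the column name is being compared as a constant string

Fix: Remove the quotes around the column name (or use double quotes for an identifier)

Corrected query:
SELECT id, kind, account FROM transactions WHERE account = 'ACC-102'

Result:
id | kind     | account
---+----------+--------
1  | interest | ACC-102
4  | deposit  | ACC-102
5  | deposit  | ACC-102
7  | refund   | ACC-102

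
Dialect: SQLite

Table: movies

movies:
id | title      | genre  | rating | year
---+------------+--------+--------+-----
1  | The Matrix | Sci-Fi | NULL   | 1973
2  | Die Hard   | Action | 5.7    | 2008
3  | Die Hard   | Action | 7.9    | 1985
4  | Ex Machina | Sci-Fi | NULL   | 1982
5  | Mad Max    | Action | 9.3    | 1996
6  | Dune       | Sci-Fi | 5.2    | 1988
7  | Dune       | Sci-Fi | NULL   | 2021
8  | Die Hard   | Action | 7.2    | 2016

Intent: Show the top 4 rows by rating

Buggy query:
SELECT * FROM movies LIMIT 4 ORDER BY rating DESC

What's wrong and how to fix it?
Bug: LIMIT must come after ORDER BY

Fix: Sort with ORDER BY, then apply LIMIT

Corrected query:
SELECT * FROM movies ORDER BY rating DESC LIMIT 4

Result:
id | title    | genre  | rating | year
---+----------+--------+--------+-----
5  | Mad Max  | Action | 9.3    | 1996
3  | Die Hard | Action | 7.9    | 1985
8  | Die Hard | Action | 7.2    | 2016
2  | Die Hard | Action | 5.7    | 2008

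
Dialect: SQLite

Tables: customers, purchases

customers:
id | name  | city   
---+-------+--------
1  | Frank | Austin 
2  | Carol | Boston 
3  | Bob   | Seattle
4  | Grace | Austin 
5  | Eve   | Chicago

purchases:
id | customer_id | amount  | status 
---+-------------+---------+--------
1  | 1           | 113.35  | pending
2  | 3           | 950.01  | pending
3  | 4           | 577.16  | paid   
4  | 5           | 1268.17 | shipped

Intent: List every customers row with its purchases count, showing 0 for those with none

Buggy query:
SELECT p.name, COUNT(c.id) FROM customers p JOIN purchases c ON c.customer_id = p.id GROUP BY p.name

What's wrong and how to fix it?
Bug: INNER JOIN drops customers rows that have no matching purchases rows

Fix: Switch to LEFT JOIN to retain unmatched parent rows

Corrected query:
SELECT p.name, COUNT(c.id) FROM customers p LEFT JOIN purchases c ON c.customer_id = p.id GROUP BY p.name

Result:
name  | COUNT(c.id)
------+------------
Bob   | 1          
Carol | 0          
Eve   | 1          
Frank | 1          
Grace | 1          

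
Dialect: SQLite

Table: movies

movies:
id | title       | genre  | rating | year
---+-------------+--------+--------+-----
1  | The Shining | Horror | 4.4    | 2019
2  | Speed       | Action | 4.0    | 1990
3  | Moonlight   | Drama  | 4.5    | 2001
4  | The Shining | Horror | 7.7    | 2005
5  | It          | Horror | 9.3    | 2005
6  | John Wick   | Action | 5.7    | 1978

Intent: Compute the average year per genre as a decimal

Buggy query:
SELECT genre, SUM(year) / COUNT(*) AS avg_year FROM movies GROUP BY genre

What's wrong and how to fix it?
Bug: Both operands are integers, so '/' performs integer division and truncates

Fix: Cast one side to REAL so the division keeps the fractional part

Corrected query:
SELECT genre, SUM(year) * 1.0 / COUNT(*) AS avg_year FROM movies GROUP BY genre

Result:
genre  | avg_year   
-------+------------
Action | 1984       
Drama  | 2001       
Horror | 2009.666667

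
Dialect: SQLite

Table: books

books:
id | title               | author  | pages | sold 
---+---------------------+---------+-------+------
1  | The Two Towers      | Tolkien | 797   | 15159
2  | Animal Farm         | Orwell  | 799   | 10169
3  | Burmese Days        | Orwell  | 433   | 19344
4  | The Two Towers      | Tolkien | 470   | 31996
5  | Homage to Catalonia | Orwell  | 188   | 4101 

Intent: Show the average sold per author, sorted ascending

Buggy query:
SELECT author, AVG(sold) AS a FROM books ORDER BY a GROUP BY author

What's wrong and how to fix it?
Bug: GROUP BY must precede ORDER BY

Fix: Reorder: SELECT … FROM … GROUP BY … ORDER BY …

Corrected query:
SELECT author, AVG(sold) AS a FROM books GROUP BY author ORDER BY a

Result:
author  | a           
--------+-------------
Orwell  | 11204.666667
Tolkien | 23577.5     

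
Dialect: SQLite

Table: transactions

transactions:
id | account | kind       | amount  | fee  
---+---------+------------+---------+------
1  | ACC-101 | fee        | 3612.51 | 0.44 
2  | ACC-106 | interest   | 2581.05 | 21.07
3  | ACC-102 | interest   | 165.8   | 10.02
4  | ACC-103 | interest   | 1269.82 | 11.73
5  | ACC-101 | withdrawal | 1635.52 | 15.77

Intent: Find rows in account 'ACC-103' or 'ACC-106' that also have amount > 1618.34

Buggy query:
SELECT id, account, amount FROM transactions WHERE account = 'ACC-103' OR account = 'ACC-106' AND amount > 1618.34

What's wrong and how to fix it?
Bug: AND binds tighter than OR, so this parses as account = 'ACC-103' OR (account = 'ACC-106' AND amount > 1618.34)

Fix: Add parentheses around the OR so the AND applies to both alternatives

Corrected query:
SELECT id, account, amount FROM transactions WHERE (account = 'ACC-103' OR account = 'ACC-106') AND amount > 1618.34

Result:
id | account | amount 
---+---------+--------
2  | ACC-106 | 2581.05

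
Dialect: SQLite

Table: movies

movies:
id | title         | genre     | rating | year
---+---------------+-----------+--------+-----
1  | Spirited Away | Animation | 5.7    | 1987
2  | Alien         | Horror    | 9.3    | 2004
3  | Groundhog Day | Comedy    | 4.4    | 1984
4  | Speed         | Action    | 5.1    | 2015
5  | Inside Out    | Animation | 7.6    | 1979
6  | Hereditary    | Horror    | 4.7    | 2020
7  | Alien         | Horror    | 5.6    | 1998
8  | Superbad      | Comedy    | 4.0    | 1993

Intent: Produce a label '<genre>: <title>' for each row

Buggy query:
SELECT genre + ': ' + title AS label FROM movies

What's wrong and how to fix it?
Bug: SQLite uses || for string concatenation; + coerces text to numbers (yielding 0)

Fix: Replace + with || to concatenate text

Corrected query:
SELECT genre || ': ' || title AS label FROM movies

Result:
label                   
------------------------
Animation: Spirited Away
Horror: Alien           
Comedy: Groundhog Day   
Action: Speed           
Animation: Inside Out   
Horror: Hereditary      
Horror: Alien           
Comedy: Superbad        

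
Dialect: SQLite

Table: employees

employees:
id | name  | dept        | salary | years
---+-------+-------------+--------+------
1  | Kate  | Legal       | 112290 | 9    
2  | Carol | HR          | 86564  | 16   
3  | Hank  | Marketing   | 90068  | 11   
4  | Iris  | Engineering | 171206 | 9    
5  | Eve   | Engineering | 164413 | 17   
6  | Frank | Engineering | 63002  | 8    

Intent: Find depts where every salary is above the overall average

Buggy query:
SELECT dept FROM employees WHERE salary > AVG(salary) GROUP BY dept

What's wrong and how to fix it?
Bug: WHERE evaluates per row before aggregation, so AVG() is unavailable

Fix: Compute the overall average in a scalar subquery and compare each group's MIN against it in HAVING

Corrected query:
SELECT dept FROM employees GROUP BY dept HAVING MIN(salary) > (SELECT AVG(salary) FROM employees)

Result:
(no rows)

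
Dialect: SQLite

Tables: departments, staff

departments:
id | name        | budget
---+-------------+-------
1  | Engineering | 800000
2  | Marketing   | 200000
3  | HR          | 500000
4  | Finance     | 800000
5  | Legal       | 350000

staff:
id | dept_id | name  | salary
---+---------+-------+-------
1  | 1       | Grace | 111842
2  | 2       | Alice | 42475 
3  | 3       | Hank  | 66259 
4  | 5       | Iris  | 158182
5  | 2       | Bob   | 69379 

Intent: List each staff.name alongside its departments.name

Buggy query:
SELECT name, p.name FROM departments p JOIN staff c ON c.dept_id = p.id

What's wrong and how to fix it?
Bug: 'name' exists in both joined tables, so the database can't tell which one is meant

Fix: Qualify the column with its table alias (c.name)

Corrected query:
SELECT c.name, p.name FROM departments p JOIN staff c ON c.dept_id = p.id

Result:
name  | name       
------+------------
Grace | Engineering
Alice | Marketing  
Hank  | HR         
Iris  | Legal      
Bob   | Marketing  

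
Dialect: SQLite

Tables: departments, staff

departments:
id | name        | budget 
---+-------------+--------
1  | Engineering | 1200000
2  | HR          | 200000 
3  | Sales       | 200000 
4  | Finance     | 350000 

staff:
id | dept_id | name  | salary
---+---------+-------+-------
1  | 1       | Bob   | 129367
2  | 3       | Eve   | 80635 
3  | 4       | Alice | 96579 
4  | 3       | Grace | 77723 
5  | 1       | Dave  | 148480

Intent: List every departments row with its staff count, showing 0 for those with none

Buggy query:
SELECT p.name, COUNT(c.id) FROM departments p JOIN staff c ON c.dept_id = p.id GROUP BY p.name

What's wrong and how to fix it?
Bug: INNER JOIN drops departments rows that have no matching staff rows

Fix: Switch to LEFT JOIN to retain unmatched parent rows

Corrected query:
SELECT p.name, COUNT(c.id) FROM departments p LEFT JOIN staff c ON c.dept_id = p.id GROUP BY p.name

Result:
name        | COUNT(c.id)
------------+------------
Engineering | 2          
Finance     | 1          
HR          | 0          
Sales       | 2          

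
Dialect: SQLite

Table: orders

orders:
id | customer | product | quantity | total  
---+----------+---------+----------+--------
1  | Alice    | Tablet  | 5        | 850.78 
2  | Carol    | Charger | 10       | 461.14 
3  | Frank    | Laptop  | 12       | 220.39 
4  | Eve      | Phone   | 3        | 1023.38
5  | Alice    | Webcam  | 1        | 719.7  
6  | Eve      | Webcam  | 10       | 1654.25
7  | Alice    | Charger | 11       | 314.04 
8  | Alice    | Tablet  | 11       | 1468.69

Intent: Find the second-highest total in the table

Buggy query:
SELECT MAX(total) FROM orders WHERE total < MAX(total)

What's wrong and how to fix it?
Bug: MAX(total) on the right of the comparison is an aggregate-in-WHERE error

Fix: Compute the overall MAX in a subquery, then take MAX of rows below it

Corrected query:
SELECT MAX(total) FROM orders WHERE total < (SELECT MAX(total) FROM orders)

Result:
MAX(total)
----------
1468.69   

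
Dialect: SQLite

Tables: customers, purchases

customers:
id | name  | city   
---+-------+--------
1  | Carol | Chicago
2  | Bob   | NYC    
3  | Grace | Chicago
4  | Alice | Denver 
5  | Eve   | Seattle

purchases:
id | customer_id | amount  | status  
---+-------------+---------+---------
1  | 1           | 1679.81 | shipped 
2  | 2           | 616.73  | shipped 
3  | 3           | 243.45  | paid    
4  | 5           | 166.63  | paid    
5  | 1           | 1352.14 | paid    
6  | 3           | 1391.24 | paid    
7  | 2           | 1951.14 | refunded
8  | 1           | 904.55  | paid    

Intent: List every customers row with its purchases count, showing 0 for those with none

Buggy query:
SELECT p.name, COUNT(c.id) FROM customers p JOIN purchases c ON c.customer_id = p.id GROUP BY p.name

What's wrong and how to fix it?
Bug: An inner join excludes parents with zero children

Fix: Use LEFT JOIN so parents without children still appear (COUNT(c.id) gives 0)

Corrected query:
SELECT p.name, COUNT(c.id) FROM customers p LEFT JOIN purchases c ON c.customer_id = p.id GROUP BY p.name

Result:
name  | COUNT(c.id)
------+------------
Alice | 0          
Bob   | 2          
Carol | 3          
Eve   | 1          
Grace | 2          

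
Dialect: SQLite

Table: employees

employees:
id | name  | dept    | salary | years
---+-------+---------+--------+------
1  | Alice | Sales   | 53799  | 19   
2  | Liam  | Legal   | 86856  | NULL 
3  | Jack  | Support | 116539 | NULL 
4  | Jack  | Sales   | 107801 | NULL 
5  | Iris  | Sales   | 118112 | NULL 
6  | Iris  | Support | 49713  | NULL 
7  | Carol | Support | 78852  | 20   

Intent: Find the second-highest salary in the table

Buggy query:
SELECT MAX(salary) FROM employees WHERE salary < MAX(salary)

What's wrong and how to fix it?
Bug: MAX(salary) on the right of the comparison is an aggregate-in-WHERE error

Fix: Put the inner MAX in a scalar subquery

Corrected query:
SELECT MAX(salary) FROM employees WHERE salary < (SELECT MAX(salary) FROM employees)

Result:
MAX(salary)
-----------
116539     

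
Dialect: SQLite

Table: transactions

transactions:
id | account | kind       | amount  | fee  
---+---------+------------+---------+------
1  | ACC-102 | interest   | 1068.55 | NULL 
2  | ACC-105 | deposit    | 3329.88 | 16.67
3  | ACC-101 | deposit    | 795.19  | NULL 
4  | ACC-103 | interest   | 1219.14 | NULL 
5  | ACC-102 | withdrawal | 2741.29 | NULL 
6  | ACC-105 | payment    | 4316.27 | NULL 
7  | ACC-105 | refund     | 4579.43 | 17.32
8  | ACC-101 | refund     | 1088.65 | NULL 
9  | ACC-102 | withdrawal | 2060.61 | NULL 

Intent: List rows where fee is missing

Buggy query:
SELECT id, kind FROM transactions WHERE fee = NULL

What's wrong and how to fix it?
Bug: '= NULL' is always unknown in SQL three-valued logic, so no rows match

Fix: Replace '= NULL' with 'IS NULL'

Corrected query:
SELECT id, kind FROM transactions WHERE fee IS NULL

Result:
id | kind      
---+-----------
1  | interest  
3  | deposit   
4  | interest  
5  | withdrawal
6  | payment   
8  | refund    
9  | withdrawal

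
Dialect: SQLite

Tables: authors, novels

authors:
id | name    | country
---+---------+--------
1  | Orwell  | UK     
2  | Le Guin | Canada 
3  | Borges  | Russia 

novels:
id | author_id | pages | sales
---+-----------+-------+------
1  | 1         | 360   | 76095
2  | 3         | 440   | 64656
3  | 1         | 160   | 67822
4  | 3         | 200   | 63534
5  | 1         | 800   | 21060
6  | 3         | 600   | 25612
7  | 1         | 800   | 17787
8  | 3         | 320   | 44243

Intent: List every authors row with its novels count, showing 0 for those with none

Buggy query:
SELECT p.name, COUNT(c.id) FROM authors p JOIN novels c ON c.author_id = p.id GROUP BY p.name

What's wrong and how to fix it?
Bug: An inner join excludes parents with zero children

Fix: Switch to LEFT JOIN to retain unmatched parent rows

Corrected query:
SELECT p.name, COUNT(c.id) FROM authors p LEFT JOIN novels c ON c.author_id = p.id GROUP BY p.name

Result:
name    | COUNT(c.id)
--------+------------
Borges  | 4          
Le Guin | 0          
Orwell  | 4          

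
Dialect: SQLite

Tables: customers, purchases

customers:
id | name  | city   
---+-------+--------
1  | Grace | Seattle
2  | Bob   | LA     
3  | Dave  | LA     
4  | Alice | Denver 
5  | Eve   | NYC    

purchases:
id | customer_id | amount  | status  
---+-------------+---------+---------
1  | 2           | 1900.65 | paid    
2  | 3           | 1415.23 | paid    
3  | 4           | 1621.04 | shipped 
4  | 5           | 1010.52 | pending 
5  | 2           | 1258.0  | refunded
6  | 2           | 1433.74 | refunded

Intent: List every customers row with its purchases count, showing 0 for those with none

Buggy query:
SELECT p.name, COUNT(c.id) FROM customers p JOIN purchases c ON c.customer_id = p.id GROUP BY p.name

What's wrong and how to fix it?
Bug: An inner join excludes parents with zero children

Fix: Switch to LEFT JOIN to retain unmatched parent rows

Corrected query:
SELECT p.name, COUNT(c.id) FROM customers p LEFT JOIN purchases c ON c.customer_id = p.id GROUP BY p.name

Result:
name  | COUNT(c.id)
------+------------
Alice | 1          
Bob   | 3          
Dave  | 1          
Eve   | 1          
Grace | 0          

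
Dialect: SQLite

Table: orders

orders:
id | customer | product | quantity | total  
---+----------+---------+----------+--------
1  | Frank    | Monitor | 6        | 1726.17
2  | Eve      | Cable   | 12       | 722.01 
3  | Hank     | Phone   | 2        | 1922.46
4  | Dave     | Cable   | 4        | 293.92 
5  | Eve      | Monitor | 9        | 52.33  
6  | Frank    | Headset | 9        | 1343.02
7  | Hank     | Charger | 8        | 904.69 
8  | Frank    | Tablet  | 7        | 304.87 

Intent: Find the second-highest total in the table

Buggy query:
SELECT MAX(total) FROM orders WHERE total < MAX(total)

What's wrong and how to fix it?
Bug: The inner MAX is an aggregate inside WHERE, which is not allowed

Fix: Put the inner MAX in a scalar subquery

Corrected query:
SELECT MAX(total) FROM orders WHERE total < (SELECT MAX(total) FROM orders)

Result:
MAX(total)
----------
1726.17   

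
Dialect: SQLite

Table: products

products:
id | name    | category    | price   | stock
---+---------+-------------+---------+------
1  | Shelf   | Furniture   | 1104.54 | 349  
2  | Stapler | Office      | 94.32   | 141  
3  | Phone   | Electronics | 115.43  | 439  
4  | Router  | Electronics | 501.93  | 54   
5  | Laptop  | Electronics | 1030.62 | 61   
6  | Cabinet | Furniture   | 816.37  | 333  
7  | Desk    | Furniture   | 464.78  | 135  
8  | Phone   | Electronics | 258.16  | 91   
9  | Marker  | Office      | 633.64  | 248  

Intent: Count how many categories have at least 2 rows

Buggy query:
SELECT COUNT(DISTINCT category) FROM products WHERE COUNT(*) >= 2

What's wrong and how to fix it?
Bug: WHERE filters individual rows, not groups, so a group-level COUNT is invalid there

Fix: Group first with HAVING COUNT(*) >= 2, then COUNT the resulting groups

Corrected query:
SELECT COUNT(*) FROM (SELECT category FROM products GROUP BY category HAVING COUNT(*) >= 2)

Result:
COUNT(*)
--------
3       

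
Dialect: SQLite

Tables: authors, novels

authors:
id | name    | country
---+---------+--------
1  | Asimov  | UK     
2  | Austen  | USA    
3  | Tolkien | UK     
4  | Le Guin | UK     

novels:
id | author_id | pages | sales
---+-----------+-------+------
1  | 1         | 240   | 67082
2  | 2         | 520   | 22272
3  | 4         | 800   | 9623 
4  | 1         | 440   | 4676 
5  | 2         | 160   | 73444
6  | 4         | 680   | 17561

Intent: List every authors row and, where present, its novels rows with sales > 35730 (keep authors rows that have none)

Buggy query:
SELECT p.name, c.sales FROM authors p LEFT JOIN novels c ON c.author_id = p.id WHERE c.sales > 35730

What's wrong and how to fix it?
Bug: A WHERE condition on the right-hand table after LEFT JOIN drops unmatched parents

Fix: Move the right-table condition into the ON clause so unmatched parents are kept

Corrected query:
SELECT p.name, c.sales FROM authors p LEFT JOIN novels c ON c.author_id = p.id AND c.sales > 35730

Result:
name    | sales
--------+------
Asimov  | 67082
Austen  | 73444
Tolkien | NULL 
Le Guin | NULL 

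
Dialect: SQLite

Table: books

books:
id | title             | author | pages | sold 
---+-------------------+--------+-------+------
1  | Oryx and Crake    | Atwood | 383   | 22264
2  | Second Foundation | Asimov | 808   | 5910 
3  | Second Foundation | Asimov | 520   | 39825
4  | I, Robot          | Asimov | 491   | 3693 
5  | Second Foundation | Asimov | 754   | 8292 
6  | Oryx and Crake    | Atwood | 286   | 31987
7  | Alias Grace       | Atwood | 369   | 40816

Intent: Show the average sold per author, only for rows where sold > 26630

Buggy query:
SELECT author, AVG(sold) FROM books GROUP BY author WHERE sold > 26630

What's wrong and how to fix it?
Bug: Row-level WHERE must come before GROUP BY in the clause order

Fix: Move the WHERE clause before GROUP BY

Corrected query:
SELECT author, AVG(sold) FROM books WHERE sold > 26630 GROUP BY author

Result:
author | AVG(sold)
-------+----------
Asimov | 39825    
Atwood | 36401.5  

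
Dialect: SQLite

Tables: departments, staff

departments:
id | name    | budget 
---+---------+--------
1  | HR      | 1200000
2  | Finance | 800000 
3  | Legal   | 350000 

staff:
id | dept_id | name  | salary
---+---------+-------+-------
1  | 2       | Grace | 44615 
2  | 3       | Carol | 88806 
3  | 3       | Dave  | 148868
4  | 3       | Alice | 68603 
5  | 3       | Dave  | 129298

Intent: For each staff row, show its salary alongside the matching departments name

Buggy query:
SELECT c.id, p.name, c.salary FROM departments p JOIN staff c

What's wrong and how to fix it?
Bug: Missing join condition: each staff row is matched to all departments rows instead of just its own

Fix: Add ON c.dept_id = p.id to the JOIN

Corrected query:
SELECT c.id, p.name, c.salary FROM departments p JOIN staff c ON c.dept_id = p.id

Result:
id | name    | salary
---+---------+-------
1  | Finance | 44615 
2  | Legal   | 88806 
3  | Legal   | 148868
4  | Legal   | 68603 
5  | Legal   | 129298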